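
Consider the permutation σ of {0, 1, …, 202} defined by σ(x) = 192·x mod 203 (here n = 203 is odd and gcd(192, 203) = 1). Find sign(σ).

+1

Trace 104: π^k(104) = [104, 74, 201, 22, 164, 23, 153] for k=0..6.
Cycle lengths of π_192 on ℤ/203ℤ: [84, 84, 28, 6, 1]; 5 cycles in total.
5 cycles on 203: each ℓ→(−1)^(ℓ−1), product (−1)^198 = +1.
Zolotarev: (192|203) = +1, matching the cycle-count sign.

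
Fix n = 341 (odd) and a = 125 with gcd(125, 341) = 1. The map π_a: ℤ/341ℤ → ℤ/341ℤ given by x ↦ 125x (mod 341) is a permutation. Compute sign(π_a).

+1

Orbit of 218 under x↦125x: [218, 311, 1, 125, 280]… (length divides ord_341(125)).
The orbit structure of x ↦ 125x mod 341: 93 orbits of sizes [5, 5, 5, 5, 5, 5, 5, 5, 5, 5, 5, 5, 5, 5, 5, 5, 5, 5, 5, 5, 5, 5, 5, 5, 5, 5, 5, 5, 5, 5, 5, 5, 5, 5, 5, 5, 5, 5, 5, 5, 5, 5, 5, 5, 5, 5, 5, 5, 5, 5, 5, 5, 5, 5, 5, 5, 5, 5, 5, 5, 5, 5, 1, 1, 1, 1, 1, 1, 1, 1, 1, 1, 1, 1, 1, 1, 1, 1, 1, 1, 1, 1, 1, 1, 1, 1, 1, 1, 1, 1, 1, 1, 1].
sign(π) = (−1)^{n − #cycles} = (−1)^{341−93} = (−1)^248 = +1.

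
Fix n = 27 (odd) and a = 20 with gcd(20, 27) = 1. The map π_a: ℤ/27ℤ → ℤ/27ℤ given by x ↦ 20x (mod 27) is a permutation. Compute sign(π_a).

Trace 17: π^k(17) = [17, 16, 23, 1, 20, 22, 8] for k=0..6.
π_20 has 4 disjoint cycles with lengths [18, 6, 2, 1] on {0,…,26}.
27 − 4 = 23 transpositions; sign(π) = (−1)^23 = -1.
(20|27)_J = -1 (Zolotarev's lemma cross-check).

-1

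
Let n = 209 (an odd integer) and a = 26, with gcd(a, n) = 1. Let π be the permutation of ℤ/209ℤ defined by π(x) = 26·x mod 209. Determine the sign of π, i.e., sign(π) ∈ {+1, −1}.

+1

Trace 115: π^k(115) = [115, 64, 201, 1, 26, 49, 20] for k=0..6.
21 cycles of lengths [15, 15, 15, 15, 15, 15, 15, 15, 15, 15, 15, 15, 5, 5, 3, 3, 3, 3, 3, 3, 1].
With 21 cycles on 209 points, sign = (−1)^{209−21} = +1.
(26|209)_J = +1 (Zolotarev's lemma cross-check).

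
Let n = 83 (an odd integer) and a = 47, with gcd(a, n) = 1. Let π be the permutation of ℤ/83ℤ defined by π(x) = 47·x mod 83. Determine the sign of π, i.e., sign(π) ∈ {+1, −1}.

Trace 27: π^k(27) = [27, 24, 49, 62, 9, 8, 44] for k=0..6.
The orbit structure of x ↦ 47x mod 83: 2 orbits of sizes [82, 1].
With 2 cycles on 83 points, sign = (−1)^{83−2} = -1.

-1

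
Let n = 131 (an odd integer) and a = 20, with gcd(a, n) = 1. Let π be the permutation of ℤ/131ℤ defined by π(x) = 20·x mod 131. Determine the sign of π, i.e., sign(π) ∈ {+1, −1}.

Start at x=35: 35 → 45 → 114 → 53 → 12 → 109 → 84 → … (one orbit).
Cycle lengths of π_20 on ℤ/131ℤ: [65, 65, 1]; 3 cycles in total.
sign(π) = (−1)^{n − #cycles} = (−1)^{131−3} = (−1)^128 = +1.

+1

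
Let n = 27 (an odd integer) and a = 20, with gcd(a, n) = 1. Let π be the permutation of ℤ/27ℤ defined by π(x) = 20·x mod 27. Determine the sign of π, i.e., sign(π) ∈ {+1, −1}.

Trace 20: π^k(20) = [20, 22, 8, 25, 14, 10, 11] for k=0..6.
Cycle type of π: 18 + 6 + 2 + 1; total 4 cycles.
27 − 4 = 23 transpositions; sign(π) = (−1)^23 = -1.
Zolotarev: (20|27) = -1, matching the cycle-count sign.

-1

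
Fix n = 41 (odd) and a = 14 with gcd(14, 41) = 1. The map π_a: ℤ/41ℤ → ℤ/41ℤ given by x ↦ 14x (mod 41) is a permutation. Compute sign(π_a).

Start at x=3: 3 → 1 → 14 → 32 → 38 → 40 → 27 → … (one orbit).
6 cycles of lengths [8, 8, 8, 8, 8, 1].
sign(π) = (−1)^{n − #cycles} = (−1)^{41−6} = (−1)^35 = -1.
Check: (14/41) = -1 by Zolotarev.

-1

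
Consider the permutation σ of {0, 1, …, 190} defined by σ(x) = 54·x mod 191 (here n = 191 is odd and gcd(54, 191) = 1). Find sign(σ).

+1

Start at x=117: 117 → 15 → 46 → 1 → 54 → 51 → 80 → … (one orbit).
π_54 has 3 disjoint cycles with lengths [95, 95, 1] on {0,…,190}.
With 3 cycles on 191 points, sign = (−1)^{191−3} = +1.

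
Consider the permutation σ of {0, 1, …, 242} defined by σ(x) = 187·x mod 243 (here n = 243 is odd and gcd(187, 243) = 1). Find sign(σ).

Orbit of 28 under x↦187x: [28, 133, 85, 100, 232, 130, 10]… (length divides ord_243(187)).
11 cycles of lengths [81, 81, 27, 27, 9, 9, 3, 3, 1, 1, 1].
11 cycles on 243: each ℓ→(−1)^(ℓ−1), product (−1)^232 = +1.

+1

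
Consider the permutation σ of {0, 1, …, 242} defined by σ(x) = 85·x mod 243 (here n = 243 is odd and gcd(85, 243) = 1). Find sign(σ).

Start at x=124: 124 → 91 → 202 → 160 → 235 → 49 → 34 → … (one orbit).
Cycle type of π: 81×2 + 27×2 + 9×2 + 3×2 + 1×3; total 11 cycles.
sign(π) = (−1)^{n − #cycles} = (−1)^{243−11} = (−1)^232 = +1.
Check: (85/243) = +1 by Zolotarev.

+1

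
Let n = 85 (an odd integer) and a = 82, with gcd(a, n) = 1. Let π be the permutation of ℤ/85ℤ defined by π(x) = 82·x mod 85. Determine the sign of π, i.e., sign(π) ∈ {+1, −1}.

Start at x=21: 21 → 22 → 19 → 28 → 1 → 82 → 9 → … (one orbit).
Decompose π into cycles: lengths [16, 16, 16, 16, 16, 4, 1] (7 cycles, including the fixed point 0).
85 − 7 = 78 transpositions; sign(π) = (−1)^78 = +1.
Zolotarev: (82|85) = +1, matching the cycle-count sign.

+1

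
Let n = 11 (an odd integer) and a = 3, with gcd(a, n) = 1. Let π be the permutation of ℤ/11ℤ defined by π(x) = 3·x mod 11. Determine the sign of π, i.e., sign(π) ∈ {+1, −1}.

Trace 3: π^k(3) = [3, 9, 5, 4, 1] for k=0..4.
Decompose π into cycles: lengths [5, 5, 1] (3 cycles, including the fixed point 0).
sign(π) = (−1)^{n − #cycles} = (−1)^{11−3} = (−1)^8 = +1.
Zolotarev: (3|11) = +1, matching the cycle-count sign.

+1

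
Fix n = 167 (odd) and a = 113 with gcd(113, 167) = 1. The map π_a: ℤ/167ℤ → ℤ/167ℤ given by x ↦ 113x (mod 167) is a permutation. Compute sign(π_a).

-1

Trace 147: π^k(147) = [147, 78, 130, 161, 157, 39, 65] for k=0..6.
π_113 has 2 disjoint cycles with lengths [166, 1] on {0,…,166}.
sign(π) = (−1)^{n − #cycles} = (−1)^{167−2} = (−1)^165 = -1.
Zolotarev: (113|167) = -1, matching the cycle-count sign.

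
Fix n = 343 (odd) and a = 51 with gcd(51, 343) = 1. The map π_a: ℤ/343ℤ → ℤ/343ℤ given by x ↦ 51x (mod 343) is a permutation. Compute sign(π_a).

+1

Start at x=295: 295 → 296 → 4 → 204 → 114 → 326 → 162 → … (one orbit).
The orbit structure of x ↦ 51x mod 343: 7 orbits of sizes [147, 147, 21, 21, 3, 3, 1].
With 7 cycles on 343 points, sign = (−1)^{343−7} = +1.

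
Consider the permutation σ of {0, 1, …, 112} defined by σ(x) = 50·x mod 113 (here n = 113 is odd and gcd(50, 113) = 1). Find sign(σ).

Trace 91: π^k(91) = [91, 30, 31, 81, 95, 4, 87] for k=0..6.
Cycle type of π: 56×2 + 1; total 3 cycles.
113 − 3 = 110 transpositions; sign(π) = (−1)^110 = +1.

+1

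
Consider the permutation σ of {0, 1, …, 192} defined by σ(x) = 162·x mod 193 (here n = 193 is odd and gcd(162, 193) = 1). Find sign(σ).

Trace 138: π^k(138) = [138, 161, 27, 128, 85, 67, 46] for k=0..6.
Cycle type of π: 96×2 + 1; total 3 cycles.
With 3 cycles on 193 points, sign = (−1)^{193−3} = +1.
Check: (162/193) = +1 by Zolotarev.

+1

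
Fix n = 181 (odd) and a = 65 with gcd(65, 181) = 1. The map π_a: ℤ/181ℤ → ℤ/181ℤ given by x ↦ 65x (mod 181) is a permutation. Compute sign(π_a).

+1

Trace 1: π^k(1) = [1, 65, 62, 48, 43, 80, 132] for k=0..6.
π_65 has 21 disjoint cycles with lengths [9, 9, 9, 9, 9, 9, 9, 9, 9, 9, 9, 9, 9, 9, 9, 9, 9, 9, 9, 9, 1] on {0,…,180}.
181 − 21 = 160 transpositions; sign(π) = (−1)^160 = +1.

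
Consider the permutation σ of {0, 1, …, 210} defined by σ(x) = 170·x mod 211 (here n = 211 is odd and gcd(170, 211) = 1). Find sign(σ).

Orbit of 36 under x↦170x: [36, 1, 170, 204, 76, 49, 101]… (length divides ord_211(170)).
3 cycles of lengths [105, 105, 1].
Σ(ℓ_i−1) = 211−3 = 208; sign = (−1)^208 = +1.
Via Zolotarev, sign(π_{170}) = (170|211) = +1.

+1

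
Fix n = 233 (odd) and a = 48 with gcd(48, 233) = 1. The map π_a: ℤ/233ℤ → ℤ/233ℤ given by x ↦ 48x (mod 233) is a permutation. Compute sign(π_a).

Orbit of 131 under x↦48x: [131, 230, 89, 78, 16, 69, 50]… (length divides ord_233(48)).
2 cycles of lengths [232, 1].
n − c = 233 − 2 = 231; sign = (−1)^231 = -1.

-1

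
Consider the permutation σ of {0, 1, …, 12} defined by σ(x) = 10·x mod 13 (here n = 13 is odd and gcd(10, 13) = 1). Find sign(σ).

Start at x=3: 3 → 4 → 1 → 10 → 9 → 12 → 3 (one orbit).
3 cycles of lengths [6, 6, 1].
sign(π) = (−1)^{n − #cycles} = (−1)^{13−3} = (−1)^10 = +1.
(10|13)_J = +1 (Zolotarev's lemma cross-check).

+1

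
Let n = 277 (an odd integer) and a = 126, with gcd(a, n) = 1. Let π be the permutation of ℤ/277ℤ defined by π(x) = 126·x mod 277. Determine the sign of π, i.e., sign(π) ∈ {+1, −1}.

Trace 252: π^k(252) = [252, 174, 41, 180, 243, 148, 89] for k=0..6.
Cycle type of π: 276 + 1; total 2 cycles.
2 cycles on 277: each ℓ→(−1)^(ℓ−1), product (−1)^275 = -1.
Via Zolotarev, sign(π_{126}) = (126|277) = -1.

-1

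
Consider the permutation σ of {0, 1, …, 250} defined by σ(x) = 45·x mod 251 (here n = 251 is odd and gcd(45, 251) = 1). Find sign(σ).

+1

Trace 240: π^k(240) = [240, 7, 64, 119, 84, 15, 173] for k=0..6.
Cycle lengths of π_45 on ℤ/251ℤ: [125, 125, 1]; 3 cycles in total.
With 3 cycles on 251 points, sign = (−1)^{251−3} = +1.
Check: (45/251) = +1 by Zolotarev.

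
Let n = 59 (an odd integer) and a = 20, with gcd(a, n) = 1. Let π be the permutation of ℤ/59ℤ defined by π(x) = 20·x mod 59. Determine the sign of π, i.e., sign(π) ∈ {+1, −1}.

Trace 15: π^k(15) = [15, 5, 41, 53, 57, 19, 26] for k=0..6.
The orbit structure of x ↦ 20x mod 59: 3 orbits of sizes [29, 29, 1].
3 cycles on 59: each ℓ→(−1)^(ℓ−1), product (−1)^56 = +1.

+1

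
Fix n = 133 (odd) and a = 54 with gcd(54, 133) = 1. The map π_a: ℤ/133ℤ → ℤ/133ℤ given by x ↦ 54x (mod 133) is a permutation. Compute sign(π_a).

Trace 64: π^k(64) = [64, 131, 25, 20, 16, 66, 106] for k=0..6.
Decompose π into cycles: lengths [18, 18, 18, 18, 18, 18, 9, 9, 6, 1] (10 cycles, including the fixed point 0).
sign(π) = (−1)^{n − #cycles} = (−1)^{133−10} = (−1)^123 = -1.

-1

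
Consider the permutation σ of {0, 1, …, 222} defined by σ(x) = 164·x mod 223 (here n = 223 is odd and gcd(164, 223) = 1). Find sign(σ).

Trace 16: π^k(16) = [16, 171, 169, 64, 15, 7, 33] for k=0..6.
Decompose π into cycles: lengths [37, 37, 37, 37, 37, 37, 1] (7 cycles, including the fixed point 0).
223 − 7 = 216 transpositions; sign(π) = (−1)^216 = +1.
Zolotarev: (164|223) = +1, matching the cycle-count sign.

+1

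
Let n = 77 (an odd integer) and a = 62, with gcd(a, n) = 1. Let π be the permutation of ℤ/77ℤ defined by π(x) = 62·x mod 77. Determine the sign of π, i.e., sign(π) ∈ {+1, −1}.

Trace 41: π^k(41) = [41, 1, 62, 71, 13, 36, 76] for k=0..6.
Cycle type of π: 10×7 + 2×3 + 1; total 11 cycles.
77 − 11 = 66 transpositions; sign(π) = (−1)^66 = +1.
Check: (62/77) = +1 by Zolotarev.

+1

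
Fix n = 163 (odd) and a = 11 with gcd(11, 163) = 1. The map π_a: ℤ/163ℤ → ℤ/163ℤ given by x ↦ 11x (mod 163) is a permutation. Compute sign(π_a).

-1

Orbit of 136 under x↦11x: [136, 29, 156, 86, 131, 137, 40]… (length divides ord_163(11)).
Decompose π into cycles: lengths [162, 1] (2 cycles, including the fixed point 0).
n − c = 163 − 2 = 161; sign = (−1)^161 = -1.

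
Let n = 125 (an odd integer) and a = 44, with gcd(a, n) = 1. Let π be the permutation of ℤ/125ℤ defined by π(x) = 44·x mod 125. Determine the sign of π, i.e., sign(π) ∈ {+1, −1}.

Start at x=36: 36 → 84 → 71 → 124 → 81 → 64 → 66 → … (one orbit).
Cycle lengths of π_44 on ℤ/125ℤ: [50, 50, 10, 10, 2, 2, 1]; 7 cycles in total.
7 cycles on 125: each ℓ→(−1)^(ℓ−1), product (−1)^118 = +1.
The Jacobi symbol (44|125) = +1 (Zolotarev) agrees.

+1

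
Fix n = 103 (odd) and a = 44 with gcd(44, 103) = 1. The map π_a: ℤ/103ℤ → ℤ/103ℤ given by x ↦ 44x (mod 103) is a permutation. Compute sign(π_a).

-1

Trace 21: π^k(21) = [21, 100, 74, 63, 94, 16, 86] for k=0..6.
Cycle lengths of π_44 on ℤ/103ℤ: [102, 1]; 2 cycles in total.
Σ(ℓ_i−1) = 103−2 = 101; sign = (−1)^101 = -1.
The Jacobi symbol (44|103) = -1 (Zolotarev) agrees.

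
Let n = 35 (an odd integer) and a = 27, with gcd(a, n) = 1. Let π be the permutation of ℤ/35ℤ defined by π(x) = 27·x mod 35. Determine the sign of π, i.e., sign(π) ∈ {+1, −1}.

+1

Trace 1: π^k(1) = [1, 27, 29, 13] for k=0..3.
Cycle lengths of π_27 on ℤ/35ℤ: [4, 4, 4, 4, 4, 4, 4, 2, 2, 2, 1]; 11 cycles in total.
With 11 cycles on 35 points, sign = (−1)^{35−11} = +1.
The Jacobi symbol (27|35) = +1 (Zolotarev) agrees.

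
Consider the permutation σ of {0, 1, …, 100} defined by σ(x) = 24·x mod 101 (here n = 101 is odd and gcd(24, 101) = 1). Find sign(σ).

+1

Orbit of 24 under x↦24x: [24, 71, 88, 92, 87, 68, 16]… (length divides ord_101(24)).
5 cycles of lengths [25, 25, 25, 25, 1].
With 5 cycles on 101 points, sign = (−1)^{101−5} = +1.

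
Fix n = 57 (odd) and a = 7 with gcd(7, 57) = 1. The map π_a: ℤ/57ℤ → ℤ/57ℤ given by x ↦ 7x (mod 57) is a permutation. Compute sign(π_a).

+1

Trace 7: π^k(7) = [7, 49, 1] for k=0..2.
π_7 has 21 disjoint cycles with lengths [3, 3, 3, 3, 3, 3, 3, 3, 3, 3, 3, 3, 3, 3, 3, 3, 3, 3, 1, 1, 1] on {0,…,56}.
Σ(ℓ_i−1) = 57−21 = 36; sign = (−1)^36 = +1.
Check: (7/57) = +1 by Zolotarev.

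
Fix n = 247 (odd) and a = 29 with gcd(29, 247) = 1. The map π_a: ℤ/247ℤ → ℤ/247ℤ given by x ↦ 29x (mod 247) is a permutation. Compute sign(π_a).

-1

Start at x=235: 235 → 146 → 35 → 27 → 42 → 230 → 1 → … (one orbit).
Cycle type of π: 18×13 + 3×4 + 1; total 18 cycles.
18 cycles on 247: each ℓ→(−1)^(ℓ−1), product (−1)^229 = -1.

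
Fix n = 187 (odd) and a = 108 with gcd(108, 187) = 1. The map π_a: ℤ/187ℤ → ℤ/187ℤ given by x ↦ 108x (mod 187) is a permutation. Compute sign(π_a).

-1

Orbit of 23 under x↦108x: [23, 53, 114, 157, 126, 144, 31]… (length divides ord_187(108)).
The orbit structure of x ↦ 108x mod 187: 6 orbits of sizes [80, 80, 16, 5, 5, 1].
With 6 cycles on 187 points, sign = (−1)^{187−6} = -1.
Check: (108/187) = -1 by Zolotarev.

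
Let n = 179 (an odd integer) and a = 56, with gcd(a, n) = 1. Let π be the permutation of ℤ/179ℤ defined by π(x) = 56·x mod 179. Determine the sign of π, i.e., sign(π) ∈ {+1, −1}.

+1

Start at x=19: 19 → 169 → 156 → 144 → 9 → 146 → 121 → … (one orbit).
Cycle type of π: 89×2 + 1; total 3 cycles.
sign(π) = (−1)^{n − #cycles} = (−1)^{179−3} = (−1)^176 = +1.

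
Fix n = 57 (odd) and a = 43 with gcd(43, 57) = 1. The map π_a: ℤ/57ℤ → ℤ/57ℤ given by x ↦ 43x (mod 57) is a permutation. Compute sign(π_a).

Orbit of 55 under x↦43x: [55, 28, 7, 16, 4, 1, 43]… (length divides ord_57(43)).
9 cycles of lengths [9, 9, 9, 9, 9, 9, 1, 1, 1].
n − c = 57 − 9 = 48; sign = (−1)^48 = +1.
Check: (43/57) = +1 by Zolotarev.

+1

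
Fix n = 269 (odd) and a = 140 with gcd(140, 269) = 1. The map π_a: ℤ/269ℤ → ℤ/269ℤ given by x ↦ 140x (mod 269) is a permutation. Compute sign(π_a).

Trace 6: π^k(6) = [6, 33, 47, 124, 144, 254, 52] for k=0..6.
Decompose π into cycles: lengths [268, 1] (2 cycles, including the fixed point 0).
sign(π) = (−1)^{n − #cycles} = (−1)^{269−2} = (−1)^267 = -1.

-1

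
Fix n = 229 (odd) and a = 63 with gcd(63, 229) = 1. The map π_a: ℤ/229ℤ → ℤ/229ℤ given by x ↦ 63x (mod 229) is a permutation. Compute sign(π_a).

-1

Orbit of 78 under x↦63x: [78, 105, 203, 194, 85, 88, 48]… (length divides ord_229(63)).
π_63 has 2 disjoint cycles with lengths [228, 1] on {0,…,228}.
sign(π) = (−1)^{n − #cycles} = (−1)^{229−2} = (−1)^227 = -1.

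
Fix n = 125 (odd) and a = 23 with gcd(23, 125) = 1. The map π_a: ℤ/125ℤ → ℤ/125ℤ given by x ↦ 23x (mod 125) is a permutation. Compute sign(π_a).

-1

Orbit of 74 under x↦23x: [74, 77, 21, 108, 109, 7, 36]… (length divides ord_125(23)).
The orbit structure of x ↦ 23x mod 125: 4 orbits of sizes [100, 20, 4, 1].
Σ(ℓ_i−1) = 125−4 = 121; sign = (−1)^121 = -1.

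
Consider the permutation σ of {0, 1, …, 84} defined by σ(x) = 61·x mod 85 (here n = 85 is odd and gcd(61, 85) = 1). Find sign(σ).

-1

Orbit of 56 under x↦61x: [56, 16, 41, 36, 71, 81, 11]… (length divides ord_85(61)).
Cycle lengths of π_61 on ℤ/85ℤ: [16, 16, 16, 16, 16, 1, 1, 1, 1, 1]; 10 cycles in total.
sign(π) = (−1)^{n − #cycles} = (−1)^{85−10} = (−1)^75 = -1.
(61|85)_J = -1 (Zolotarev's lemma cross-check).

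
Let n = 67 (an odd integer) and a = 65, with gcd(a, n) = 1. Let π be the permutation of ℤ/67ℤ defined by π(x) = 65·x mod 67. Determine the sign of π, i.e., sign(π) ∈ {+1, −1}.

Trace 40: π^k(40) = [40, 54, 26, 15, 37, 60, 14] for k=0..6.
Decompose π into cycles: lengths [33, 33, 1] (3 cycles, including the fixed point 0).
67 − 3 = 64 transpositions; sign(π) = (−1)^64 = +1.
The Jacobi symbol (65|67) = +1 (Zolotarev) agrees.

+1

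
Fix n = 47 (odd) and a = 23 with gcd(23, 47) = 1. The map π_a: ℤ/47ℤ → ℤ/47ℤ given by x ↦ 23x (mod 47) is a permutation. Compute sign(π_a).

-1

Orbit of 10 under x↦23x: [10, 42, 26, 34, 30, 32, 31]… (length divides ord_47(23)).
Decompose π into cycles: lengths [46, 1] (2 cycles, including the fixed point 0).
n − c = 47 − 2 = 45; sign = (−1)^45 = -1.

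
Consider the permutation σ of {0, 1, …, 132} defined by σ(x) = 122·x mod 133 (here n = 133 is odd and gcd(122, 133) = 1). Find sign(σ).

+1

Orbit of 11 under x↦122x: [11, 12, 1, 122, 121, 132]… (length divides ord_133(122)).
Cycle type of π: 6×22 + 1; total 23 cycles.
Σ(ℓ_i−1) = 133−23 = 110; sign = (−1)^110 = +1.
(122|133)_J = +1 (Zolotarev's lemma cross-check).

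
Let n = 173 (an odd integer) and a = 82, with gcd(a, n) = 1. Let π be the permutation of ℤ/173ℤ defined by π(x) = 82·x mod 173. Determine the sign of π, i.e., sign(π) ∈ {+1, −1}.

Start at x=154: 154 → 172 → 91 → 23 → 156 → 163 → 45 → … (one orbit).
π_82 has 2 disjoint cycles with lengths [172, 1] on {0,…,172}.
sign(π) = (−1)^{n − #cycles} = (−1)^{173−2} = (−1)^171 = -1.
Via Zolotarev, sign(π_{82}) = (82|173) = -1.

-1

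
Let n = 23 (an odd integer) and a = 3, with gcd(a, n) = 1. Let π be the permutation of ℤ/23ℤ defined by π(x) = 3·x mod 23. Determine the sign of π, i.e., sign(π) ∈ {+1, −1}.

Trace 9: π^k(9) = [9, 4, 12, 13, 16, 2, 6] for k=0..6.
π_3 has 3 disjoint cycles with lengths [11, 11, 1] on {0,…,22}.
sign(π) = (−1)^{n − #cycles} = (−1)^{23−3} = (−1)^20 = +1.
(3|23)_J = +1 (Zolotarev's lemma cross-check).

+1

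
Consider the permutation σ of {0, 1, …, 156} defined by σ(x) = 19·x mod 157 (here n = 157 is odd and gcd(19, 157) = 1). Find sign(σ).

+1

Start at x=93: 93 → 40 → 132 → 153 → 81 → 126 → 39 → … (one orbit).
The orbit structure of x ↦ 19x mod 157: 5 orbits of sizes [39, 39, 39, 39, 1].
sign(π) = (−1)^{n − #cycles} = (−1)^{157−5} = (−1)^152 = +1.
Via Zolotarev, sign(π_{19}) = (19|157) = +1.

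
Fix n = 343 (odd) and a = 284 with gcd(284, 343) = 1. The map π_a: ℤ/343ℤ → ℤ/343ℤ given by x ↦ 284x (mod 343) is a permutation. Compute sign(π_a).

Trace 303: π^k(303) = [303, 302, 18, 310, 232, 32, 170] for k=0..6.
The orbit structure of x ↦ 284x mod 343: 7 orbits of sizes [147, 147, 21, 21, 3, 3, 1].
n − c = 343 − 7 = 336; sign = (−1)^336 = +1.
The Jacobi symbol (284|343) = +1 (Zolotarev) agrees.

+1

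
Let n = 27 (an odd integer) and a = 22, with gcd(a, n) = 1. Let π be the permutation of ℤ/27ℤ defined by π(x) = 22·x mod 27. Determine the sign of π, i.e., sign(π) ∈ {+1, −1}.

Trace 22: π^k(22) = [22, 25, 10, 4, 7, 19, 13] for k=0..6.
Decompose π into cycles: lengths [9, 9, 3, 3, 1, 1, 1] (7 cycles, including the fixed point 0).
Σ(ℓ_i−1) = 27−7 = 20; sign = (−1)^20 = +1.
Via Zolotarev, sign(π_{22}) = (22|27) = +1.

+1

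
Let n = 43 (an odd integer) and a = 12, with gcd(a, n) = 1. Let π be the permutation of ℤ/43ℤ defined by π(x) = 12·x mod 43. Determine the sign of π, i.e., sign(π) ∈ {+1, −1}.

-1

Trace 8: π^k(8) = [8, 10, 34, 21, 37, 14, 39] for k=0..6.
Cycle type of π: 42 + 1; total 2 cycles.
2 cycles on 43: each ℓ→(−1)^(ℓ−1), product (−1)^41 = -1.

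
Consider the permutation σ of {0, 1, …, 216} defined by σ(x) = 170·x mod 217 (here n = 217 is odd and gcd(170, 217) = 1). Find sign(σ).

-1

Start at x=85: 85 → 128 → 60 → 1 → 170 → 39 → 120 → … (one orbit).
The orbit structure of x ↦ 170x mod 217: 12 orbits of sizes [30, 30, 30, 30, 30, 30, 10, 10, 10, 3, 3, 1].
12 cycles on 217: each ℓ→(−1)^(ℓ−1), product (−1)^205 = -1.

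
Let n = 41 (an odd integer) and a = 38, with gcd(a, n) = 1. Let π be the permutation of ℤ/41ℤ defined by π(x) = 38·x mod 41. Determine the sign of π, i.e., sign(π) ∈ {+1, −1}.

-1

Start at x=38: 38 → 9 → 14 → 40 → 3 → 32 → 27 → … (one orbit).
6 cycles of lengths [8, 8, 8, 8, 8, 1].
Σ(ℓ_i−1) = 41−6 = 35; sign = (−1)^35 = -1.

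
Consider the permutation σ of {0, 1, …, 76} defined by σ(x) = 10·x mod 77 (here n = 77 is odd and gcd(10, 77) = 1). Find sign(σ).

+1

Start at x=1: 1 → 10 → 23 → 76 → 67 → 54 → 1 (one orbit).
Cycle type of π: 6×11 + 2×5 + 1; total 17 cycles.
With 17 cycles on 77 points, sign = (−1)^{77−17} = +1.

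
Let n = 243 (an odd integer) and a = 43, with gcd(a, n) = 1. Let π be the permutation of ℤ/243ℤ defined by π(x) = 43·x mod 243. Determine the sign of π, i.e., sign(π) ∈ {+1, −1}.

Orbit of 4 under x↦43x: [4, 172, 106, 184, 136, 16, 202]… (length divides ord_243(43)).
11 cycles of lengths [81, 81, 27, 27, 9, 9, 3, 3, 1, 1, 1].
n − c = 243 − 11 = 232; sign = (−1)^232 = +1.
Via Zolotarev, sign(π_{43}) = (43|243) = +1.

+1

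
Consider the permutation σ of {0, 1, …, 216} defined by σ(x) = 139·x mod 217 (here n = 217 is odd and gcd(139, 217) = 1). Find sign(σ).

Trace 139: π^k(139) = [139, 8, 27, 64, 216, 78, 209] for k=0..6.
Cycle type of π: 10×21 + 2×3 + 1; total 25 cycles.
With 25 cycles on 217 points, sign = (−1)^{217−25} = +1.

+1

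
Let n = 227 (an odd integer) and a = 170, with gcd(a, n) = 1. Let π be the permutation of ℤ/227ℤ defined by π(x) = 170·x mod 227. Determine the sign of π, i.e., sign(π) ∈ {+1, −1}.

-1

Orbit of 150 under x↦170x: [150, 76, 208, 175, 13, 167, 15]… (length divides ord_227(170)).
The orbit structure of x ↦ 170x mod 227: 2 orbits of sizes [226, 1].
sign(π) = (−1)^{n − #cycles} = (−1)^{227−2} = (−1)^225 = -1.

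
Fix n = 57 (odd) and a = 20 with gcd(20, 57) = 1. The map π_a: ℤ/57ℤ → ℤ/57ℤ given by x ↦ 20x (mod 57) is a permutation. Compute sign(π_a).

Trace 20: π^k(20) = [20, 1] for k=0..1.
Cycle lengths of π_20 on ℤ/57ℤ: [2, 2, 2, 2, 2, 2, 2, 2, 2, 2, 2, 2, 2, 2, 2, 2, 2, 2, 2, 1, 1, 1, 1, 1, 1, 1, 1, 1, 1, 1, 1, 1, 1, 1, 1, 1, 1, 1]; 38 cycles in total.
Σ(ℓ_i−1) = 57−38 = 19; sign = (−1)^19 = -1.
Check: (20/57) = -1 by Zolotarev.

-1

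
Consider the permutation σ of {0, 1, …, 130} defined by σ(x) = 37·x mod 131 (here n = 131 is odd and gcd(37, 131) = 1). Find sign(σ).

Trace 81: π^k(81) = [81, 115, 63, 104, 49, 110, 9] for k=0..6.
2 cycles of lengths [130, 1].
131 − 2 = 129 transpositions; sign(π) = (−1)^129 = -1.
Check: (37/131) = -1 by Zolotarev.

-1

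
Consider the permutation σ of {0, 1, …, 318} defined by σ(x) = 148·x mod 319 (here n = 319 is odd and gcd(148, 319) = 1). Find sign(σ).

Orbit of 291 under x↦148x: [291, 3, 125, 317, 23, 214, 91]… (length divides ord_319(148)).
6 cycles of lengths [140, 140, 28, 5, 5, 1].
With 6 cycles on 319 points, sign = (−1)^{319−6} = -1.

-1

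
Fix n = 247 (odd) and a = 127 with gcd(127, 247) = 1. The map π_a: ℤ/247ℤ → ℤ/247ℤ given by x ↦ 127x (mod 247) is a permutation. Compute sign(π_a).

Trace 10: π^k(10) = [10, 35, 246, 120, 173, 235, 205] for k=0..6.
Cycle type of π: 18×13 + 6×2 + 1; total 16 cycles.
Σ(ℓ_i−1) = 247−16 = 231; sign = (−1)^231 = -1.

-1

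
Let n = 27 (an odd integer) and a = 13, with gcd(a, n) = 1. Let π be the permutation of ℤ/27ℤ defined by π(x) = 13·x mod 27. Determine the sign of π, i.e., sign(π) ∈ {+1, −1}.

+1

Trace 10: π^k(10) = [10, 22, 16, 19, 4, 25, 1] for k=0..6.
Cycle type of π: 9×2 + 3×2 + 1×3; total 7 cycles.
n − c = 27 − 7 = 20; sign = (−1)^20 = +1.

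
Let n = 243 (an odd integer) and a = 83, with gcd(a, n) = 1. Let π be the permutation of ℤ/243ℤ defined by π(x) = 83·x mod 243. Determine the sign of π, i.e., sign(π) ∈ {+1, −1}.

-1

Orbit of 80 under x↦83x: [80, 79, 239, 154, 146, 211, 17]… (length divides ord_243(83)).
Decompose π into cycles: lengths [162, 54, 18, 6, 2, 1] (6 cycles, including the fixed point 0).
Σ(ℓ_i−1) = 243−6 = 237; sign = (−1)^237 = -1.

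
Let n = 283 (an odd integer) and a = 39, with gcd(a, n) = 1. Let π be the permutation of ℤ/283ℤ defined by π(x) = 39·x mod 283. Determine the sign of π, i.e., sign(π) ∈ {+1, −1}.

Orbit of 29 under x↦39x: [29, 282, 244, 177, 111, 84, 163]… (length divides ord_283(39)).
Cycle type of π: 94×3 + 1; total 4 cycles.
With 4 cycles on 283 points, sign = (−1)^{283−4} = -1.

-1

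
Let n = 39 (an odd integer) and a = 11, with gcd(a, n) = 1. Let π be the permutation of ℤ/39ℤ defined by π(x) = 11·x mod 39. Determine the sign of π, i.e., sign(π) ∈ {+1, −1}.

Trace 2: π^k(2) = [2, 22, 8, 10, 32, 1, 11] for k=0..6.
π_11 has 5 disjoint cycles with lengths [12, 12, 12, 2, 1] on {0,…,38}.
sign(π) = (−1)^{n − #cycles} = (−1)^{39−5} = (−1)^34 = +1.
Check: (11/39) = +1 by Zolotarev.

+1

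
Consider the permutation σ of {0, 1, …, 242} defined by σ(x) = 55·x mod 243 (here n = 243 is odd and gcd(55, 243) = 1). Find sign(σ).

Trace 163: π^k(163) = [163, 217, 28, 82, 136, 190, 1] for k=0..6.
Cycle lengths of π_55 on ℤ/243ℤ: [9, 9, 9, 9, 9, 9, 9, 9, 9, 9, 9, 9, 9, 9, 9, 9, 9, 9, 3, 3, 3, 3, 3, 3, 3, 3, 3, 3, 3, 3, 3, 3, 3, 3, 3, 3, 1, 1, 1, 1, 1, 1, 1, 1, 1, 1, 1, 1, 1, 1, 1, 1, 1, 1, 1, 1, 1, 1, 1, 1, 1, 1, 1]; 63 cycles in total.
Σ(ℓ_i−1) = 243−63 = 180; sign = (−1)^180 = +1.
Check: (55/243) = +1 by Zolotarev.

+1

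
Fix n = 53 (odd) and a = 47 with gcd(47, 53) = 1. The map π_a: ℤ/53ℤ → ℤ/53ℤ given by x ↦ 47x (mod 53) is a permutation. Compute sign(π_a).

+1

Trace 44: π^k(44) = [44, 1, 47, 36, 49, 24, 15] for k=0..6.
Decompose π into cycles: lengths [13, 13, 13, 13, 1] (5 cycles, including the fixed point 0).
n − c = 53 − 5 = 48; sign = (−1)^48 = +1.
Check: (47/53) = +1 by Zolotarev.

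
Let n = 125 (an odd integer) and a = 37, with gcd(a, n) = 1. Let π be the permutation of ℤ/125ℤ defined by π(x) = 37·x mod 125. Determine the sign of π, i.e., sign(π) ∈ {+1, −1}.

-1

Orbit of 86 under x↦37x: [86, 57, 109, 33, 96, 52, 49]… (length divides ord_125(37)).
Cycle type of π: 100 + 20 + 4 + 1; total 4 cycles.
125 − 4 = 121 transpositions; sign(π) = (−1)^121 = -1.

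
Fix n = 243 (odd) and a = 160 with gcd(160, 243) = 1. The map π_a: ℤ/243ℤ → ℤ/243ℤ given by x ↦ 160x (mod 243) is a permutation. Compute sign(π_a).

+1

Start at x=148: 148 → 109 → 187 → 31 → 100 → 205 → 238 → … (one orbit).
Decompose π into cycles: lengths [81, 81, 27, 27, 9, 9, 3, 3, 1, 1, 1] (11 cycles, including the fixed point 0).
sign(π) = (−1)^{n − #cycles} = (−1)^{243−11} = (−1)^232 = +1.
The Jacobi symbol (160|243) = +1 (Zolotarev) agrees.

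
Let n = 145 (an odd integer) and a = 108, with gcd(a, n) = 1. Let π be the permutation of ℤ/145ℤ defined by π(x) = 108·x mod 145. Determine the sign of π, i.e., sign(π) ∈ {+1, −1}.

+1

Start at x=144: 144 → 37 → 81 → 48 → 109 → 27 → 16 → … (one orbit).
7 cycles of lengths [28, 28, 28, 28, 28, 4, 1].
Σ(ℓ_i−1) = 145−7 = 138; sign = (−1)^138 = +1.
(108|145)_J = +1 (Zolotarev's lemma cross-check).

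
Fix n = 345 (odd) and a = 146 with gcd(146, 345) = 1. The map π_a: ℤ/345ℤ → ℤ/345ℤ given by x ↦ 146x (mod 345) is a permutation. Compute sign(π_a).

Trace 211: π^k(211) = [211, 101, 256, 116, 31, 41, 121] for k=0..6.
30 cycles of lengths [22, 22, 22, 22, 22, 22, 22, 22, 22, 22, 11, 11, 11, 11, 11, 11, 11, 11, 11, 11, 2, 2, 2, 2, 2, 1, 1, 1, 1, 1].
345 − 30 = 315 transpositions; sign(π) = (−1)^315 = -1.
Zolotarev: (146|345) = -1, matching the cycle-count sign.

-1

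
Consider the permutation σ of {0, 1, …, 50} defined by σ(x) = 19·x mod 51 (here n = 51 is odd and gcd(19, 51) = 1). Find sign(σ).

+1

Trace 1: π^k(1) = [1, 19, 4, 25, 16, 49, 13] for k=0..6.
Decompose π into cycles: lengths [8, 8, 8, 8, 8, 8, 1, 1, 1] (9 cycles, including the fixed point 0).
n − c = 51 − 9 = 42; sign = (−1)^42 = +1.
Via Zolotarev, sign(π_{19}) = (19|51) = +1.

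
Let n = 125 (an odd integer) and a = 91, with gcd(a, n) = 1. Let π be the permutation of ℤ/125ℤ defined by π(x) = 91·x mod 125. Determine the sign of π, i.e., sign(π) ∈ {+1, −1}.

+1

Orbit of 26 under x↦91x: [26, 116, 56, 96, 111, 101, 66]… (length divides ord_125(91)).
Cycle type of π: 25×4 + 5×4 + 1×5; total 13 cycles.
sign(π) = (−1)^{n − #cycles} = (−1)^{125−13} = (−1)^112 = +1.
(91|125)_J = +1 (Zolotarev's lemma cross-check).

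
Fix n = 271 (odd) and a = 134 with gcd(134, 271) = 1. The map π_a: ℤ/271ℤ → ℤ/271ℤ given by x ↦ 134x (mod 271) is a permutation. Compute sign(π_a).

+1

Start at x=206: 206 → 233 → 57 → 50 → 196 → 248 → 170 → … (one orbit).
Decompose π into cycles: lengths [135, 135, 1] (3 cycles, including the fixed point 0).
Σ(ℓ_i−1) = 271−3 = 268; sign = (−1)^268 = +1.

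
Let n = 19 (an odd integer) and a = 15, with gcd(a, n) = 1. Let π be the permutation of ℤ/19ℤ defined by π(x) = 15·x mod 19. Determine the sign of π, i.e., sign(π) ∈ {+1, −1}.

-1

Orbit of 2 under x↦15x: [2, 11, 13, 5, 18, 4, 3]… (length divides ord_19(15)).
2 cycles of lengths [18, 1].
sign(π) = (−1)^{n − #cycles} = (−1)^{19−2} = (−1)^17 = -1.
Via Zolotarev, sign(π_{15}) = (15|19) = -1.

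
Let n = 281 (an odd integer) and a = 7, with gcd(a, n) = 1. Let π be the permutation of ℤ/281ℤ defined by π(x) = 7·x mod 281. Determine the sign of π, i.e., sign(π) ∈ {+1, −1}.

Trace 7: π^k(7) = [7, 49, 62, 153, 228, 191, 213] for k=0..6.
Decompose π into cycles: lengths [20, 20, 20, 20, 20, 20, 20, 20, 20, 20, 20, 20, 20, 20, 1] (15 cycles, including the fixed point 0).
n − c = 281 − 15 = 266; sign = (−1)^266 = +1.
Zolotarev: (7|281) = +1, matching the cycle-count sign.

+1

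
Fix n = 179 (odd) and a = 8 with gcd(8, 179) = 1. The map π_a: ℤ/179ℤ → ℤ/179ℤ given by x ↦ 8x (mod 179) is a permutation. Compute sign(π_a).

Orbit of 116 under x↦8x: [116, 33, 85, 143, 70, 23, 5]… (length divides ord_179(8)).
Cycle type of π: 178 + 1; total 2 cycles.
sign(π) = (−1)^{n − #cycles} = (−1)^{179−2} = (−1)^177 = -1.

-1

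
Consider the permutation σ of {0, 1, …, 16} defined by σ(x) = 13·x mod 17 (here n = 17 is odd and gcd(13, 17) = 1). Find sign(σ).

+1

Trace 16: π^k(16) = [16, 4, 1, 13] for k=0..3.
The orbit structure of x ↦ 13x mod 17: 5 orbits of sizes [4, 4, 4, 4, 1].
17 − 5 = 12 transpositions; sign(π) = (−1)^12 = +1.
Zolotarev: (13|17) = +1, matching the cycle-count sign.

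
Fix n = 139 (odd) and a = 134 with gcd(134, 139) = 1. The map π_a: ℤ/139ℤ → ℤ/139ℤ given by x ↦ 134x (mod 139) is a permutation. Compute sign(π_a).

-1

Orbit of 95 under x↦134x: [95, 81, 12, 79, 22, 29, 133]… (length divides ord_139(134)).
Cycle lengths of π_134 on ℤ/139ℤ: [138, 1]; 2 cycles in total.
139 − 2 = 137 transpositions; sign(π) = (−1)^137 = -1.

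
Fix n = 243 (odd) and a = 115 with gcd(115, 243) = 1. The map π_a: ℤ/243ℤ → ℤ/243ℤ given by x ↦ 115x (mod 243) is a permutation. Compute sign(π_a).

+1

Start at x=130: 130 → 127 → 25 → 202 → 145 → 151 → 112 → … (one orbit).
11 cycles of lengths [81, 81, 27, 27, 9, 9, 3, 3, 1, 1, 1].
With 11 cycles on 243 points, sign = (−1)^{243−11} = +1.
The Jacobi symbol (115|243) = +1 (Zolotarev) agrees.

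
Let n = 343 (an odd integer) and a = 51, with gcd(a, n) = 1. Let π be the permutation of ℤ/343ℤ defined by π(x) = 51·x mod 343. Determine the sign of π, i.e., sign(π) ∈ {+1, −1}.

+1

Trace 219: π^k(219) = [219, 193, 239, 184, 123, 99, 247] for k=0..6.
Cycle lengths of π_51 on ℤ/343ℤ: [147, 147, 21, 21, 3, 3, 1]; 7 cycles in total.
n − c = 343 − 7 = 336; sign = (−1)^336 = +1.
Via Zolotarev, sign(π_{51}) = (51|343) = +1.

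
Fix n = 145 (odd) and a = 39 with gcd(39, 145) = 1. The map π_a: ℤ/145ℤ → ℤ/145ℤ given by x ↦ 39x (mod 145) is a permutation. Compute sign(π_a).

-1

Orbit of 51 under x↦39x: [51, 104, 141, 134, 6, 89, 136]… (length divides ord_145(39)).
The orbit structure of x ↦ 39x mod 145: 8 orbits of sizes [28, 28, 28, 28, 28, 2, 2, 1].
sign(π) = (−1)^{n − #cycles} = (−1)^{145−8} = (−1)^137 = -1.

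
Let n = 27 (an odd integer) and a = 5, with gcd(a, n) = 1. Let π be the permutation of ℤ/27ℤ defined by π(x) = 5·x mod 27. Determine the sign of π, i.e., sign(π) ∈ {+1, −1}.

-1

Start at x=11: 11 → 1 → 5 → 25 → 17 → 4 → 20 → … (one orbit).
The orbit structure of x ↦ 5x mod 27: 4 orbits of sizes [18, 6, 2, 1].
sign(π) = (−1)^{n − #cycles} = (−1)^{27−4} = (−1)^23 = -1.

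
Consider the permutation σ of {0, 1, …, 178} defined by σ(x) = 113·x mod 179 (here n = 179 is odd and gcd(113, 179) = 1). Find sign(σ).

Start at x=138: 138 → 21 → 46 → 7 → 75 → 62 → 25 → … (one orbit).
Cycle lengths of π_113 on ℤ/179ℤ: [178, 1]; 2 cycles in total.
179 − 2 = 177 transpositions; sign(π) = (−1)^177 = -1.

-1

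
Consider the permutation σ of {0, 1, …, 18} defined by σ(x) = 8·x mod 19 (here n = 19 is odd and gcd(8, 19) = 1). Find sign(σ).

-1

Trace 12: π^k(12) = [12, 1, 8, 7, 18, 11] for k=0..5.
Cycle type of π: 6×3 + 1; total 4 cycles.
n − c = 19 − 4 = 15; sign = (−1)^15 = -1.
Check: (8/19) = -1 by Zolotarev.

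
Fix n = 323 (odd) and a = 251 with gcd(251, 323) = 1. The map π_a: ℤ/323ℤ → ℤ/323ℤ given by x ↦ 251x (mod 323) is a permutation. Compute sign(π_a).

Orbit of 239 under x↦251x: [239, 234, 271, 191, 137, 149, 254]… (length divides ord_323(251)).
The orbit structure of x ↦ 251x mod 323: 15 orbits of sizes [36, 36, 36, 36, 36, 36, 36, 36, 9, 9, 4, 4, 4, 4, 1].
15 cycles on 323: each ℓ→(−1)^(ℓ−1), product (−1)^308 = +1.
(251|323)_J = +1 (Zolotarev's lemma cross-check).

+1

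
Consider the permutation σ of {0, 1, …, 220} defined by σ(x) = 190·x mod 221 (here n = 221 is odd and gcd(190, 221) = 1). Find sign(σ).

Orbit of 118 under x↦190x: [118, 99, 25, 109, 157, 216, 155]… (length divides ord_221(190)).
The orbit structure of x ↦ 190x mod 221: 17 orbits of sizes [16, 16, 16, 16, 16, 16, 16, 16, 16, 16, 16, 16, 16, 4, 4, 4, 1].
Σ(ℓ_i−1) = 221−17 = 204; sign = (−1)^204 = +1.

+1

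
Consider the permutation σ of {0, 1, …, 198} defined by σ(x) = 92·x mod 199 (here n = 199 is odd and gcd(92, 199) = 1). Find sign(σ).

+1

Start at x=106: 106 → 1 → 92 → 106 (one orbit).
π_92 has 67 disjoint cycles with lengths [3, 3, 3, 3, 3, 3, 3, 3, 3, 3, 3, 3, 3, 3, 3, 3, 3, 3, 3, 3, 3, 3, 3, 3, 3, 3, 3, 3, 3, 3, 3, 3, 3, 3, 3, 3, 3, 3, 3, 3, 3, 3, 3, 3, 3, 3, 3, 3, 3, 3, 3, 3, 3, 3, 3, 3, 3, 3, 3, 3, 3, 3, 3, 3, 3, 3, 1] on {0,…,198}.
67 cycles on 199: each ℓ→(−1)^(ℓ−1), product (−1)^132 = +1.
The Jacobi symbol (92|199) = +1 (Zolotarev) agrees.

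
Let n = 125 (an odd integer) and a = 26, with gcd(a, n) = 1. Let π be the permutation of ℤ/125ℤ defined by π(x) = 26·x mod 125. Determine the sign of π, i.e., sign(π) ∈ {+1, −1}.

+1

Start at x=1: 1 → 26 → 51 → 76 → 101 → 1 (one orbit).
Cycle type of π: 5×20 + 1×25; total 45 cycles.
45 cycles on 125: each ℓ→(−1)^(ℓ−1), product (−1)^80 = +1.
Zolotarev: (26|125) = +1, matching the cycle-count sign.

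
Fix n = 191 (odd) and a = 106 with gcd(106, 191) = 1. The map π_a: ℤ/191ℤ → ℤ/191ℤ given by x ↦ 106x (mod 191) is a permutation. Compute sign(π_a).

Trace 86: π^k(86) = [86, 139, 27, 188, 64, 99, 180] for k=0..6.
Cycle type of π: 190 + 1; total 2 cycles.
n − c = 191 − 2 = 189; sign = (−1)^189 = -1.
Zolotarev: (106|191) = -1, matching the cycle-count sign.

-1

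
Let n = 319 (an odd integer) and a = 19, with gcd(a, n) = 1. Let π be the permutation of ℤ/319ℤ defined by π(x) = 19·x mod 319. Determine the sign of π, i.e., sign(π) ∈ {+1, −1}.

Orbit of 267 under x↦19x: [267, 288, 49, 293, 144, 184, 306]… (length divides ord_319(19)).
5 cycles of lengths [140, 140, 28, 10, 1].
Σ(ℓ_i−1) = 319−5 = 314; sign = (−1)^314 = +1.

+1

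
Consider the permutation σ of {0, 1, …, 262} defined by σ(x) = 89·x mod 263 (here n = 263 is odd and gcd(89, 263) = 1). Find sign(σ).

+1

Trace 74: π^k(74) = [74, 11, 190, 78, 104, 51, 68] for k=0..6.
Cycle lengths of π_89 on ℤ/263ℤ: [131, 131, 1]; 3 cycles in total.
sign(π) = (−1)^{n − #cycles} = (−1)^{263−3} = (−1)^260 = +1.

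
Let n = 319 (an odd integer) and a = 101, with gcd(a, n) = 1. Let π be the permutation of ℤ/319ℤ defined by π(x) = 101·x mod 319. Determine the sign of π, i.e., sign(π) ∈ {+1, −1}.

+1

Trace 146: π^k(146) = [146, 72, 254, 134, 136, 19, 5] for k=0..6.
π_101 has 5 disjoint cycles with lengths [140, 140, 28, 10, 1] on {0,…,318}.
Σ(ℓ_i−1) = 319−5 = 314; sign = (−1)^314 = +1.
Check: (101/319) = +1 by Zolotarev.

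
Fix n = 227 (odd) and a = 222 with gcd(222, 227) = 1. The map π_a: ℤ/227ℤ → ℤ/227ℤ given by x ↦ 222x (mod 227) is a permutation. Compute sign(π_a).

+1

Orbit of 12 under x↦222x: [12, 167, 73, 89, 9, 182, 225]… (length divides ord_227(222)).
Cycle type of π: 113×2 + 1; total 3 cycles.
227 − 3 = 224 transpositions; sign(π) = (−1)^224 = +1.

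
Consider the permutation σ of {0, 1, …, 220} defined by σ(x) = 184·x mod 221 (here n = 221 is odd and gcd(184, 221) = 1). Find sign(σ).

+1

Start at x=215: 215 → 1 → 184 → 43 → 177 → 81 → 97 → … (one orbit).
The orbit structure of x ↦ 184x mod 221: 7 orbits of sizes [48, 48, 48, 48, 16, 12, 1].
221 − 7 = 214 transpositions; sign(π) = (−1)^214 = +1.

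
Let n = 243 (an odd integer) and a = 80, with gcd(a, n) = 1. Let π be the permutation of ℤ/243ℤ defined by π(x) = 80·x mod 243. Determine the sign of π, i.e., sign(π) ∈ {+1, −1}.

-1

Start at x=1: 1 → 80 → 82 → 242 → 163 → 161 → 1 (one orbit).
Decompose π into cycles: lengths [6, 6, 6, 6, 6, 6, 6, 6, 6, 6, 6, 6, 6, 6, 6, 6, 6, 6, 6, 6, 6, 6, 6, 6, 6, 6, 6, 2, 2, 2, 2, 2, 2, 2, 2, 2, 2, 2, 2, 2, 2, 2, 2, 2, 2, 2, 2, 2, 2, 2, 2, 2, 2, 2, 2, 2, 2, 2, 2, 2, 2, 2, 2, 2, 2, 2, 2, 1] (68 cycles, including the fixed point 0).
With 68 cycles on 243 points, sign = (−1)^{243−68} = -1.
Zolotarev: (80|243) = -1, matching the cycle-count sign.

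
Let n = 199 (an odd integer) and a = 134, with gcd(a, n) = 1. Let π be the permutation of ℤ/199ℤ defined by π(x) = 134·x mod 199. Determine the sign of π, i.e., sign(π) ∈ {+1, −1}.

-1

Trace 112: π^k(112) = [112, 83, 177, 37, 182, 110, 14] for k=0..6.
The orbit structure of x ↦ 134x mod 199: 2 orbits of sizes [198, 1].
sign(π) = (−1)^{n − #cycles} = (−1)^{199−2} = (−1)^197 = -1.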